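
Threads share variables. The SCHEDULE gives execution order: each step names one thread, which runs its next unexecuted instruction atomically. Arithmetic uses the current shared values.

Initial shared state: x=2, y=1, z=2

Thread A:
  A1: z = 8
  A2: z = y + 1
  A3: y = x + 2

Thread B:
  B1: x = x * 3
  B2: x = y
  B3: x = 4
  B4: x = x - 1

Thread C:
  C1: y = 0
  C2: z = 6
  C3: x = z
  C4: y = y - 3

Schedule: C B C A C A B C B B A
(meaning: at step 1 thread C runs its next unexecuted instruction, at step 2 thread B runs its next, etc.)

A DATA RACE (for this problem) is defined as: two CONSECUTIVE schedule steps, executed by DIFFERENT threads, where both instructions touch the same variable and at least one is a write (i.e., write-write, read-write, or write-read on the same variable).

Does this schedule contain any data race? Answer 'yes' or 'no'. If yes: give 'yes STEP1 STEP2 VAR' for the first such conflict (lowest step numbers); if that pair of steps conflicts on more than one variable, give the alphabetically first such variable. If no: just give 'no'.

Answer: yes 3 4 z

Derivation:
Steps 1,2: C(r=-,w=y) vs B(r=x,w=x). No conflict.
Steps 2,3: B(r=x,w=x) vs C(r=-,w=z). No conflict.
Steps 3,4: C(z = 6) vs A(z = 8). RACE on z (W-W).
Steps 4,5: A(z = 8) vs C(x = z). RACE on z (W-R).
Steps 5,6: C(x = z) vs A(z = y + 1). RACE on z (R-W).
Steps 6,7: A(r=y,w=z) vs B(r=y,w=x). No conflict.
Steps 7,8: B(x = y) vs C(y = y - 3). RACE on y (R-W).
Steps 8,9: C(r=y,w=y) vs B(r=-,w=x). No conflict.
Steps 9,10: same thread (B). No race.
Steps 10,11: B(x = x - 1) vs A(y = x + 2). RACE on x (W-R).
First conflict at steps 3,4.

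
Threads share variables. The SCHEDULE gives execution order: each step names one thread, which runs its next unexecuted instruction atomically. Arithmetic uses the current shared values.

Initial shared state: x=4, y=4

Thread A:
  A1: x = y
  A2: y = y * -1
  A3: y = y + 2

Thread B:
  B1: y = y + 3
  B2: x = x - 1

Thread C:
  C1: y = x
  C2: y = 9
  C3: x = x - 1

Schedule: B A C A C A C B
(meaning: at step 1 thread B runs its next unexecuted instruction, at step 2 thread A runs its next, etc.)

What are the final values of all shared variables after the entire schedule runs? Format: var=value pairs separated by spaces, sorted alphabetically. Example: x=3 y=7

Answer: x=5 y=11

Derivation:
Step 1: thread B executes B1 (y = y + 3). Shared: x=4 y=7. PCs: A@0 B@1 C@0
Step 2: thread A executes A1 (x = y). Shared: x=7 y=7. PCs: A@1 B@1 C@0
Step 3: thread C executes C1 (y = x). Shared: x=7 y=7. PCs: A@1 B@1 C@1
Step 4: thread A executes A2 (y = y * -1). Shared: x=7 y=-7. PCs: A@2 B@1 C@1
Step 5: thread C executes C2 (y = 9). Shared: x=7 y=9. PCs: A@2 B@1 C@2
Step 6: thread A executes A3 (y = y + 2). Shared: x=7 y=11. PCs: A@3 B@1 C@2
Step 7: thread C executes C3 (x = x - 1). Shared: x=6 y=11. PCs: A@3 B@1 C@3
Step 8: thread B executes B2 (x = x - 1). Shared: x=5 y=11. PCs: A@3 B@2 C@3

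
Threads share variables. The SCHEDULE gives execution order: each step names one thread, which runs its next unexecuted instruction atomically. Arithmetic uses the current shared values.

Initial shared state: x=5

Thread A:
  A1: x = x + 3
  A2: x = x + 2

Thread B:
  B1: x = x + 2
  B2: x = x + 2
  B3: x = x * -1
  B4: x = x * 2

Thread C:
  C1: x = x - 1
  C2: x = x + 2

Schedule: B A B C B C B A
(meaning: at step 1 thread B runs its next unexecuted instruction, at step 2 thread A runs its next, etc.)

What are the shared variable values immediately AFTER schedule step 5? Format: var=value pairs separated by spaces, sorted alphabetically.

Answer: x=-11

Derivation:
Step 1: thread B executes B1 (x = x + 2). Shared: x=7. PCs: A@0 B@1 C@0
Step 2: thread A executes A1 (x = x + 3). Shared: x=10. PCs: A@1 B@1 C@0
Step 3: thread B executes B2 (x = x + 2). Shared: x=12. PCs: A@1 B@2 C@0
Step 4: thread C executes C1 (x = x - 1). Shared: x=11. PCs: A@1 B@2 C@1
Step 5: thread B executes B3 (x = x * -1). Shared: x=-11. PCs: A@1 B@3 C@1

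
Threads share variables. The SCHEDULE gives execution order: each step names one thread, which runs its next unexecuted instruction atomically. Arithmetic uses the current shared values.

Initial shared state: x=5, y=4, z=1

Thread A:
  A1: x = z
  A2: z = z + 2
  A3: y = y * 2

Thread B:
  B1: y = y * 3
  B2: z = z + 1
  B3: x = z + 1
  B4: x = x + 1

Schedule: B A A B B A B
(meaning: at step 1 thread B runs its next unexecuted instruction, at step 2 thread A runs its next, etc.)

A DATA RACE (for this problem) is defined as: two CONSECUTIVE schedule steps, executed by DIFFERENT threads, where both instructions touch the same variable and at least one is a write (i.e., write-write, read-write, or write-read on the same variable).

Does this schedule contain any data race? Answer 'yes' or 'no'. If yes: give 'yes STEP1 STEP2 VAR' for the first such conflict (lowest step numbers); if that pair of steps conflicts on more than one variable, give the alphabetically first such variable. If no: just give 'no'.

Steps 1,2: B(r=y,w=y) vs A(r=z,w=x). No conflict.
Steps 2,3: same thread (A). No race.
Steps 3,4: A(z = z + 2) vs B(z = z + 1). RACE on z (W-W).
Steps 4,5: same thread (B). No race.
Steps 5,6: B(r=z,w=x) vs A(r=y,w=y). No conflict.
Steps 6,7: A(r=y,w=y) vs B(r=x,w=x). No conflict.
First conflict at steps 3,4.

Answer: yes 3 4 z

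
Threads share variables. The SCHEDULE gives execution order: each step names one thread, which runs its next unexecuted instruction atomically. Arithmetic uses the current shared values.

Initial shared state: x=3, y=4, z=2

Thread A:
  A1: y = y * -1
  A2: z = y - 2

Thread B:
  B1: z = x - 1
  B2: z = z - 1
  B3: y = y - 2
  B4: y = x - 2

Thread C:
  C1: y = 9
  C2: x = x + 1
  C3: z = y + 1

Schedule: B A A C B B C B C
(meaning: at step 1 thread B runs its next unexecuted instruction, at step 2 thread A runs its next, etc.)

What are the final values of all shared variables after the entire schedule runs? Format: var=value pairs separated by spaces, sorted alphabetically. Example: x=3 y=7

Step 1: thread B executes B1 (z = x - 1). Shared: x=3 y=4 z=2. PCs: A@0 B@1 C@0
Step 2: thread A executes A1 (y = y * -1). Shared: x=3 y=-4 z=2. PCs: A@1 B@1 C@0
Step 3: thread A executes A2 (z = y - 2). Shared: x=3 y=-4 z=-6. PCs: A@2 B@1 C@0
Step 4: thread C executes C1 (y = 9). Shared: x=3 y=9 z=-6. PCs: A@2 B@1 C@1
Step 5: thread B executes B2 (z = z - 1). Shared: x=3 y=9 z=-7. PCs: A@2 B@2 C@1
Step 6: thread B executes B3 (y = y - 2). Shared: x=3 y=7 z=-7. PCs: A@2 B@3 C@1
Step 7: thread C executes C2 (x = x + 1). Shared: x=4 y=7 z=-7. PCs: A@2 B@3 C@2
Step 8: thread B executes B4 (y = x - 2). Shared: x=4 y=2 z=-7. PCs: A@2 B@4 C@2
Step 9: thread C executes C3 (z = y + 1). Shared: x=4 y=2 z=3. PCs: A@2 B@4 C@3

Answer: x=4 y=2 z=3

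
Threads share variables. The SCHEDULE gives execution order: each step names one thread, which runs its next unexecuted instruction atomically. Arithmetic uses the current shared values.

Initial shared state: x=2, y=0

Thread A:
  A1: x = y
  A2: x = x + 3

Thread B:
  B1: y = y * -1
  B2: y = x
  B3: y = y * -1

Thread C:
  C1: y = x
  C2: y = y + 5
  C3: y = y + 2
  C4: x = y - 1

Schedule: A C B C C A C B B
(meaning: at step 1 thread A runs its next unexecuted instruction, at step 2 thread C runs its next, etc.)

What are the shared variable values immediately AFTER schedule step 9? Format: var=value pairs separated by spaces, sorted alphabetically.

Answer: x=6 y=-6

Derivation:
Step 1: thread A executes A1 (x = y). Shared: x=0 y=0. PCs: A@1 B@0 C@0
Step 2: thread C executes C1 (y = x). Shared: x=0 y=0. PCs: A@1 B@0 C@1
Step 3: thread B executes B1 (y = y * -1). Shared: x=0 y=0. PCs: A@1 B@1 C@1
Step 4: thread C executes C2 (y = y + 5). Shared: x=0 y=5. PCs: A@1 B@1 C@2
Step 5: thread C executes C3 (y = y + 2). Shared: x=0 y=7. PCs: A@1 B@1 C@3
Step 6: thread A executes A2 (x = x + 3). Shared: x=3 y=7. PCs: A@2 B@1 C@3
Step 7: thread C executes C4 (x = y - 1). Shared: x=6 y=7. PCs: A@2 B@1 C@4
Step 8: thread B executes B2 (y = x). Shared: x=6 y=6. PCs: A@2 B@2 C@4
Step 9: thread B executes B3 (y = y * -1). Shared: x=6 y=-6. PCs: A@2 B@3 C@4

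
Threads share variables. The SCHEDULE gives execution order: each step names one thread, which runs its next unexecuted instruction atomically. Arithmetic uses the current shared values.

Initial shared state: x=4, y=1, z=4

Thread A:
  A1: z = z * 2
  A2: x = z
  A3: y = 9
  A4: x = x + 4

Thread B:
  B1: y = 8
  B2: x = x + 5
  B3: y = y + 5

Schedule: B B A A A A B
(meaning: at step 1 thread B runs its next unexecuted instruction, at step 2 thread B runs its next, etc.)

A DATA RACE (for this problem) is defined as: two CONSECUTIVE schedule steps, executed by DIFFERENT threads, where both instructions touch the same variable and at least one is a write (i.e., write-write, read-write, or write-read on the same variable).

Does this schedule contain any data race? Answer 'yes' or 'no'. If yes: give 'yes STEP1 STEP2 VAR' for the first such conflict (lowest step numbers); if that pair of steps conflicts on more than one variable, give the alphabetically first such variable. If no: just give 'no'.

Steps 1,2: same thread (B). No race.
Steps 2,3: B(r=x,w=x) vs A(r=z,w=z). No conflict.
Steps 3,4: same thread (A). No race.
Steps 4,5: same thread (A). No race.
Steps 5,6: same thread (A). No race.
Steps 6,7: A(r=x,w=x) vs B(r=y,w=y). No conflict.

Answer: no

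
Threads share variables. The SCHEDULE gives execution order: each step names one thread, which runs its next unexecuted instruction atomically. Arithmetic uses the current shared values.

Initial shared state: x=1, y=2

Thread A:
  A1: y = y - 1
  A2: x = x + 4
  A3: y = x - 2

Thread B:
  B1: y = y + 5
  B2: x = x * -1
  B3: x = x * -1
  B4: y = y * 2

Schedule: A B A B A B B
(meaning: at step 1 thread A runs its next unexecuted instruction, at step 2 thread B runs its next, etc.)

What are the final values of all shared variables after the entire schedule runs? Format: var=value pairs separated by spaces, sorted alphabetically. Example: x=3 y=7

Answer: x=5 y=-14

Derivation:
Step 1: thread A executes A1 (y = y - 1). Shared: x=1 y=1. PCs: A@1 B@0
Step 2: thread B executes B1 (y = y + 5). Shared: x=1 y=6. PCs: A@1 B@1
Step 3: thread A executes A2 (x = x + 4). Shared: x=5 y=6. PCs: A@2 B@1
Step 4: thread B executes B2 (x = x * -1). Shared: x=-5 y=6. PCs: A@2 B@2
Step 5: thread A executes A3 (y = x - 2). Shared: x=-5 y=-7. PCs: A@3 B@2
Step 6: thread B executes B3 (x = x * -1). Shared: x=5 y=-7. PCs: A@3 B@3
Step 7: thread B executes B4 (y = y * 2). Shared: x=5 y=-14. PCs: A@3 B@4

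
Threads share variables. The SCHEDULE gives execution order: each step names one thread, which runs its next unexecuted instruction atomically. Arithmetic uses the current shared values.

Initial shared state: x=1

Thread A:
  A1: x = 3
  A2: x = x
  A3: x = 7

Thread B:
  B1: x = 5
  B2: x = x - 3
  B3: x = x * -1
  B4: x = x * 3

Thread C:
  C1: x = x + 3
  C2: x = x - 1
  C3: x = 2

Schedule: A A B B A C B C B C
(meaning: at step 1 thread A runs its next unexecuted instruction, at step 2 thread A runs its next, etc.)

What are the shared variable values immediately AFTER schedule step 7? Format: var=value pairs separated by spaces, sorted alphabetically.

Answer: x=-10

Derivation:
Step 1: thread A executes A1 (x = 3). Shared: x=3. PCs: A@1 B@0 C@0
Step 2: thread A executes A2 (x = x). Shared: x=3. PCs: A@2 B@0 C@0
Step 3: thread B executes B1 (x = 5). Shared: x=5. PCs: A@2 B@1 C@0
Step 4: thread B executes B2 (x = x - 3). Shared: x=2. PCs: A@2 B@2 C@0
Step 5: thread A executes A3 (x = 7). Shared: x=7. PCs: A@3 B@2 C@0
Step 6: thread C executes C1 (x = x + 3). Shared: x=10. PCs: A@3 B@2 C@1
Step 7: thread B executes B3 (x = x * -1). Shared: x=-10. PCs: A@3 B@3 C@1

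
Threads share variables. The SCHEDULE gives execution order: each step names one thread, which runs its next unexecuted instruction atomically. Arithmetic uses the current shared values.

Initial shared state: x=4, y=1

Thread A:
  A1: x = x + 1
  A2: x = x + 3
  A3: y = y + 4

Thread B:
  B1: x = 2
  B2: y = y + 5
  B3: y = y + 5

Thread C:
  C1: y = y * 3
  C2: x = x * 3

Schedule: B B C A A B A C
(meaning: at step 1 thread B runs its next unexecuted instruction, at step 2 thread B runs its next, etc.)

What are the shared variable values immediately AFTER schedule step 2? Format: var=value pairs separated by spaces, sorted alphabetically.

Answer: x=2 y=6

Derivation:
Step 1: thread B executes B1 (x = 2). Shared: x=2 y=1. PCs: A@0 B@1 C@0
Step 2: thread B executes B2 (y = y + 5). Shared: x=2 y=6. PCs: A@0 B@2 C@0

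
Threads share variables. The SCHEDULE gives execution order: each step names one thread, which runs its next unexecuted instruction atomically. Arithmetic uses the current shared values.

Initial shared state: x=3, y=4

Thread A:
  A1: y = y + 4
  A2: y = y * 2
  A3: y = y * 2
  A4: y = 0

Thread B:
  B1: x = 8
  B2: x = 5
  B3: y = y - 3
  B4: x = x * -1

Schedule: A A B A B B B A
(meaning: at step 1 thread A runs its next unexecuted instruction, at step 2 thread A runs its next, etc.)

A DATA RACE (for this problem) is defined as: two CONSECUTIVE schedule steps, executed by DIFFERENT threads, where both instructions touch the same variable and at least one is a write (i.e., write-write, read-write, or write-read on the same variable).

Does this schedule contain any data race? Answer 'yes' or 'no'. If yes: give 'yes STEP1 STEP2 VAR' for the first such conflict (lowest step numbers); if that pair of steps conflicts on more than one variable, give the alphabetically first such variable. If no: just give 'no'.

Steps 1,2: same thread (A). No race.
Steps 2,3: A(r=y,w=y) vs B(r=-,w=x). No conflict.
Steps 3,4: B(r=-,w=x) vs A(r=y,w=y). No conflict.
Steps 4,5: A(r=y,w=y) vs B(r=-,w=x). No conflict.
Steps 5,6: same thread (B). No race.
Steps 6,7: same thread (B). No race.
Steps 7,8: B(r=x,w=x) vs A(r=-,w=y). No conflict.

Answer: no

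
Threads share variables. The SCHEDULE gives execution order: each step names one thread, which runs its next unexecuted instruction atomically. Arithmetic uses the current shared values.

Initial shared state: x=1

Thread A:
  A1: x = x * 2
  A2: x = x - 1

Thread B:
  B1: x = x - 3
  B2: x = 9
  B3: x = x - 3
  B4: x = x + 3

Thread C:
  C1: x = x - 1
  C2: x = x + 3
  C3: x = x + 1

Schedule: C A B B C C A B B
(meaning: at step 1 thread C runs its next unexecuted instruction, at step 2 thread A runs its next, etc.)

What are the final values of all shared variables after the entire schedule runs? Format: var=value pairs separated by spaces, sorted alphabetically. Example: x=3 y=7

Step 1: thread C executes C1 (x = x - 1). Shared: x=0. PCs: A@0 B@0 C@1
Step 2: thread A executes A1 (x = x * 2). Shared: x=0. PCs: A@1 B@0 C@1
Step 3: thread B executes B1 (x = x - 3). Shared: x=-3. PCs: A@1 B@1 C@1
Step 4: thread B executes B2 (x = 9). Shared: x=9. PCs: A@1 B@2 C@1
Step 5: thread C executes C2 (x = x + 3). Shared: x=12. PCs: A@1 B@2 C@2
Step 6: thread C executes C3 (x = x + 1). Shared: x=13. PCs: A@1 B@2 C@3
Step 7: thread A executes A2 (x = x - 1). Shared: x=12. PCs: A@2 B@2 C@3
Step 8: thread B executes B3 (x = x - 3). Shared: x=9. PCs: A@2 B@3 C@3
Step 9: thread B executes B4 (x = x + 3). Shared: x=12. PCs: A@2 B@4 C@3

Answer: x=12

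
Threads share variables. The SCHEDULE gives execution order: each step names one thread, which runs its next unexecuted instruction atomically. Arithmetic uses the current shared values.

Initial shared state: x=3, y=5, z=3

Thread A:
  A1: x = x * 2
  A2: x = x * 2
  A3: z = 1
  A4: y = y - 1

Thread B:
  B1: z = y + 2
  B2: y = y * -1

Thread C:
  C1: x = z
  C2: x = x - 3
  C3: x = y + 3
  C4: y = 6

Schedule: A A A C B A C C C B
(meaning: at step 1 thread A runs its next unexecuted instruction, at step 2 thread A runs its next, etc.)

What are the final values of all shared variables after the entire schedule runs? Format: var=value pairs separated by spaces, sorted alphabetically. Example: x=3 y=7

Answer: x=7 y=-6 z=7

Derivation:
Step 1: thread A executes A1 (x = x * 2). Shared: x=6 y=5 z=3. PCs: A@1 B@0 C@0
Step 2: thread A executes A2 (x = x * 2). Shared: x=12 y=5 z=3. PCs: A@2 B@0 C@0
Step 3: thread A executes A3 (z = 1). Shared: x=12 y=5 z=1. PCs: A@3 B@0 C@0
Step 4: thread C executes C1 (x = z). Shared: x=1 y=5 z=1. PCs: A@3 B@0 C@1
Step 5: thread B executes B1 (z = y + 2). Shared: x=1 y=5 z=7. PCs: A@3 B@1 C@1
Step 6: thread A executes A4 (y = y - 1). Shared: x=1 y=4 z=7. PCs: A@4 B@1 C@1
Step 7: thread C executes C2 (x = x - 3). Shared: x=-2 y=4 z=7. PCs: A@4 B@1 C@2
Step 8: thread C executes C3 (x = y + 3). Shared: x=7 y=4 z=7. PCs: A@4 B@1 C@3
Step 9: thread C executes C4 (y = 6). Shared: x=7 y=6 z=7. PCs: A@4 B@1 C@4
Step 10: thread B executes B2 (y = y * -1). Shared: x=7 y=-6 z=7. PCs: A@4 B@2 C@4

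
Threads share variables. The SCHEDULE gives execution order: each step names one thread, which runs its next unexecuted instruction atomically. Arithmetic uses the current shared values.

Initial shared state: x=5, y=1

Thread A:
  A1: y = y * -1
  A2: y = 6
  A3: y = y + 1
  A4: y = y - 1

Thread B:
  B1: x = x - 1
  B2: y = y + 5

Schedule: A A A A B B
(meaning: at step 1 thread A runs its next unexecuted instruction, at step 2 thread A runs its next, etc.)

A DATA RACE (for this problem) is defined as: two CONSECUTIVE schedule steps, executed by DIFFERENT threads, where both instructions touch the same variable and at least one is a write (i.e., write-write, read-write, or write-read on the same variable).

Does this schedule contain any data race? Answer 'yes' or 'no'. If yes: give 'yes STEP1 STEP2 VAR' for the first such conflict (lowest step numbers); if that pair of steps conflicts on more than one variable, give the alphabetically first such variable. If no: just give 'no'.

Answer: no

Derivation:
Steps 1,2: same thread (A). No race.
Steps 2,3: same thread (A). No race.
Steps 3,4: same thread (A). No race.
Steps 4,5: A(r=y,w=y) vs B(r=x,w=x). No conflict.
Steps 5,6: same thread (B). No race.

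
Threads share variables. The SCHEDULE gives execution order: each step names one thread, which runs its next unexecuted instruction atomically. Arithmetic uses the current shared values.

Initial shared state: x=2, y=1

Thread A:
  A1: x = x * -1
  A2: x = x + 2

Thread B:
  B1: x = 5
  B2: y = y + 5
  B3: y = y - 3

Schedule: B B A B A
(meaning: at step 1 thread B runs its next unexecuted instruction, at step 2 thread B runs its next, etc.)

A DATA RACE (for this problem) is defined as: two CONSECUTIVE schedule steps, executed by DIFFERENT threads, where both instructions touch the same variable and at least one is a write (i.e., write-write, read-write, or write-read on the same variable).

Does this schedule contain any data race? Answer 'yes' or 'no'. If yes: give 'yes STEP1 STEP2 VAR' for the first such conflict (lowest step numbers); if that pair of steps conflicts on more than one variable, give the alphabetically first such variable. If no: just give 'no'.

Steps 1,2: same thread (B). No race.
Steps 2,3: B(r=y,w=y) vs A(r=x,w=x). No conflict.
Steps 3,4: A(r=x,w=x) vs B(r=y,w=y). No conflict.
Steps 4,5: B(r=y,w=y) vs A(r=x,w=x). No conflict.

Answer: no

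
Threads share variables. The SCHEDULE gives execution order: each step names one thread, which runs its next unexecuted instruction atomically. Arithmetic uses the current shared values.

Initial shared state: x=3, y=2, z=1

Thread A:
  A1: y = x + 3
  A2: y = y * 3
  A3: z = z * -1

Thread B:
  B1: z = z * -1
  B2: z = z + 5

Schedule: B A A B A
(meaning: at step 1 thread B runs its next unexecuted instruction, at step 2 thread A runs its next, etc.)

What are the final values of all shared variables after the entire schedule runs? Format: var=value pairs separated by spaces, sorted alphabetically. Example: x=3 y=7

Step 1: thread B executes B1 (z = z * -1). Shared: x=3 y=2 z=-1. PCs: A@0 B@1
Step 2: thread A executes A1 (y = x + 3). Shared: x=3 y=6 z=-1. PCs: A@1 B@1
Step 3: thread A executes A2 (y = y * 3). Shared: x=3 y=18 z=-1. PCs: A@2 B@1
Step 4: thread B executes B2 (z = z + 5). Shared: x=3 y=18 z=4. PCs: A@2 B@2
Step 5: thread A executes A3 (z = z * -1). Shared: x=3 y=18 z=-4. PCs: A@3 B@2

Answer: x=3 y=18 z=-4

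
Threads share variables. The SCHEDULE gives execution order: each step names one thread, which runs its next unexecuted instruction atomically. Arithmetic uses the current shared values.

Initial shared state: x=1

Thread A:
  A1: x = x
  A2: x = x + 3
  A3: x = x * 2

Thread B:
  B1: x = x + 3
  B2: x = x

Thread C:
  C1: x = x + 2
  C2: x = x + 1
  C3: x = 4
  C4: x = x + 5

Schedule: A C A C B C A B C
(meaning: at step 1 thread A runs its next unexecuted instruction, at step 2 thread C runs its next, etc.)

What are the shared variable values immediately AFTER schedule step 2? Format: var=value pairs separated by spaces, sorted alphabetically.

Answer: x=3

Derivation:
Step 1: thread A executes A1 (x = x). Shared: x=1. PCs: A@1 B@0 C@0
Step 2: thread C executes C1 (x = x + 2). Shared: x=3. PCs: A@1 B@0 C@1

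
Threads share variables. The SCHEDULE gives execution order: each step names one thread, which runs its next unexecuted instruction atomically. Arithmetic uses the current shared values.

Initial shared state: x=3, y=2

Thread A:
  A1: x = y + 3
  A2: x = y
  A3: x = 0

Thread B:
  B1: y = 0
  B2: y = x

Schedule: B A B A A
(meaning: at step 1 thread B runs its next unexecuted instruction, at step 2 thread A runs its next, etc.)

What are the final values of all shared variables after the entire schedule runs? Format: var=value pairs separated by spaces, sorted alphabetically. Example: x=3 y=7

Step 1: thread B executes B1 (y = 0). Shared: x=3 y=0. PCs: A@0 B@1
Step 2: thread A executes A1 (x = y + 3). Shared: x=3 y=0. PCs: A@1 B@1
Step 3: thread B executes B2 (y = x). Shared: x=3 y=3. PCs: A@1 B@2
Step 4: thread A executes A2 (x = y). Shared: x=3 y=3. PCs: A@2 B@2
Step 5: thread A executes A3 (x = 0). Shared: x=0 y=3. PCs: A@3 B@2

Answer: x=0 y=3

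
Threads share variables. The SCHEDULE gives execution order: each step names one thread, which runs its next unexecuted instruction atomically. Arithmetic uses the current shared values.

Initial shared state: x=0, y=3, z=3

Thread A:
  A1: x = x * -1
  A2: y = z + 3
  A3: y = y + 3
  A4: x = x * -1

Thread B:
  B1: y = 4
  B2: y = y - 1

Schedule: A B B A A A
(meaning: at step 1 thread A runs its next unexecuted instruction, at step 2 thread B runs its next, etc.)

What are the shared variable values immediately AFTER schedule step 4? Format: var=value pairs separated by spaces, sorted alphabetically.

Answer: x=0 y=6 z=3

Derivation:
Step 1: thread A executes A1 (x = x * -1). Shared: x=0 y=3 z=3. PCs: A@1 B@0
Step 2: thread B executes B1 (y = 4). Shared: x=0 y=4 z=3. PCs: A@1 B@1
Step 3: thread B executes B2 (y = y - 1). Shared: x=0 y=3 z=3. PCs: A@1 B@2
Step 4: thread A executes A2 (y = z + 3). Shared: x=0 y=6 z=3. PCs: A@2 B@2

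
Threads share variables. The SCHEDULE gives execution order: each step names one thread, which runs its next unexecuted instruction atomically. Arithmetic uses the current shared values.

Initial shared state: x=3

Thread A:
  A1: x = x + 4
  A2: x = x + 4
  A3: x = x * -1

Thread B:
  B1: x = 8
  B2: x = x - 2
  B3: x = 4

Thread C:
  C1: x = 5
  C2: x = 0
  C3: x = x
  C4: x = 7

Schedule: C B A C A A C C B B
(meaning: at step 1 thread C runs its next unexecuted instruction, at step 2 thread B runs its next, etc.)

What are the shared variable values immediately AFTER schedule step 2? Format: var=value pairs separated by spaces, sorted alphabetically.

Step 1: thread C executes C1 (x = 5). Shared: x=5. PCs: A@0 B@0 C@1
Step 2: thread B executes B1 (x = 8). Shared: x=8. PCs: A@0 B@1 C@1

Answer: x=8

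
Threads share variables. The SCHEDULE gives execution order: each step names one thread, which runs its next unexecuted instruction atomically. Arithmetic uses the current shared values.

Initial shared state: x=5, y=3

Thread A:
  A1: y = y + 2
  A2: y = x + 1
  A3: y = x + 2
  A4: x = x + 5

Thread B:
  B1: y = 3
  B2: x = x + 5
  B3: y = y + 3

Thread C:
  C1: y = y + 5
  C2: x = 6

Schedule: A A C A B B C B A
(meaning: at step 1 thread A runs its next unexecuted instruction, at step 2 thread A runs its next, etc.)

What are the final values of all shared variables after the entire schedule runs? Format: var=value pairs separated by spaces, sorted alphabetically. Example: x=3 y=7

Step 1: thread A executes A1 (y = y + 2). Shared: x=5 y=5. PCs: A@1 B@0 C@0
Step 2: thread A executes A2 (y = x + 1). Shared: x=5 y=6. PCs: A@2 B@0 C@0
Step 3: thread C executes C1 (y = y + 5). Shared: x=5 y=11. PCs: A@2 B@0 C@1
Step 4: thread A executes A3 (y = x + 2). Shared: x=5 y=7. PCs: A@3 B@0 C@1
Step 5: thread B executes B1 (y = 3). Shared: x=5 y=3. PCs: A@3 B@1 C@1
Step 6: thread B executes B2 (x = x + 5). Shared: x=10 y=3. PCs: A@3 B@2 C@1
Step 7: thread C executes C2 (x = 6). Shared: x=6 y=3. PCs: A@3 B@2 C@2
Step 8: thread B executes B3 (y = y + 3). Shared: x=6 y=6. PCs: A@3 B@3 C@2
Step 9: thread A executes A4 (x = x + 5). Shared: x=11 y=6. PCs: A@4 B@3 C@2

Answer: x=11 y=6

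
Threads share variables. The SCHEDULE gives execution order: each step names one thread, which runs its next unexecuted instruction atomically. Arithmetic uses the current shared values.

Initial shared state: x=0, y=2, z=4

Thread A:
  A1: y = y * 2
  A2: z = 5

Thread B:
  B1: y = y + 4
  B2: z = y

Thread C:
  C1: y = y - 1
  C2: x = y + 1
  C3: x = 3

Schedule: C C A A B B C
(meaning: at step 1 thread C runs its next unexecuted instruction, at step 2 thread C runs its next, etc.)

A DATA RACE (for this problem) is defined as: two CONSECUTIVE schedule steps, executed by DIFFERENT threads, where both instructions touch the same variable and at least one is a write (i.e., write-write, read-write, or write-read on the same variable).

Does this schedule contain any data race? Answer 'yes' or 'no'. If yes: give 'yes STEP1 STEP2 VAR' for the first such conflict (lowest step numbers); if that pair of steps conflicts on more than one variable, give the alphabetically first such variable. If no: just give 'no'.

Steps 1,2: same thread (C). No race.
Steps 2,3: C(x = y + 1) vs A(y = y * 2). RACE on y (R-W).
Steps 3,4: same thread (A). No race.
Steps 4,5: A(r=-,w=z) vs B(r=y,w=y). No conflict.
Steps 5,6: same thread (B). No race.
Steps 6,7: B(r=y,w=z) vs C(r=-,w=x). No conflict.
First conflict at steps 2,3.

Answer: yes 2 3 y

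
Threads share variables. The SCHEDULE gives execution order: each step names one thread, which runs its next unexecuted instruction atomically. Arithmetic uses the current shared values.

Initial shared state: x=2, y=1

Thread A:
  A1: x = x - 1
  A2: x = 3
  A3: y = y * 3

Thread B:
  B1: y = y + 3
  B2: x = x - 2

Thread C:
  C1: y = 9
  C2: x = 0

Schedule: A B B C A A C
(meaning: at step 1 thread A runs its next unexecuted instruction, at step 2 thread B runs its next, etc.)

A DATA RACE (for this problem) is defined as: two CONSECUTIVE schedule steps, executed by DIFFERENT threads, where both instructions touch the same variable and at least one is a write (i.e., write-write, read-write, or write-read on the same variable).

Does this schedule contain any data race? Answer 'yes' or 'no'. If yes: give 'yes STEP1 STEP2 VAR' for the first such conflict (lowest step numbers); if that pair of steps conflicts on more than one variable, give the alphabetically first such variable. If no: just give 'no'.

Answer: no

Derivation:
Steps 1,2: A(r=x,w=x) vs B(r=y,w=y). No conflict.
Steps 2,3: same thread (B). No race.
Steps 3,4: B(r=x,w=x) vs C(r=-,w=y). No conflict.
Steps 4,5: C(r=-,w=y) vs A(r=-,w=x). No conflict.
Steps 5,6: same thread (A). No race.
Steps 6,7: A(r=y,w=y) vs C(r=-,w=x). No conflict.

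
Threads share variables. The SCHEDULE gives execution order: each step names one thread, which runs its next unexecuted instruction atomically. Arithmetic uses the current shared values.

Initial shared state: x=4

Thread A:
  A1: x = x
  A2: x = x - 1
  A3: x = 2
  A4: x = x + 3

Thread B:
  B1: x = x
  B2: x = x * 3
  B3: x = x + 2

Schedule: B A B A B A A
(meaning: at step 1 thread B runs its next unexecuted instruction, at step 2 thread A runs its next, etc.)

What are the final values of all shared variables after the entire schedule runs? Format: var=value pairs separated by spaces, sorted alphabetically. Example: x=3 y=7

Step 1: thread B executes B1 (x = x). Shared: x=4. PCs: A@0 B@1
Step 2: thread A executes A1 (x = x). Shared: x=4. PCs: A@1 B@1
Step 3: thread B executes B2 (x = x * 3). Shared: x=12. PCs: A@1 B@2
Step 4: thread A executes A2 (x = x - 1). Shared: x=11. PCs: A@2 B@2
Step 5: thread B executes B3 (x = x + 2). Shared: x=13. PCs: A@2 B@3
Step 6: thread A executes A3 (x = 2). Shared: x=2. PCs: A@3 B@3
Step 7: thread A executes A4 (x = x + 3). Shared: x=5. PCs: A@4 B@3

Answer: x=5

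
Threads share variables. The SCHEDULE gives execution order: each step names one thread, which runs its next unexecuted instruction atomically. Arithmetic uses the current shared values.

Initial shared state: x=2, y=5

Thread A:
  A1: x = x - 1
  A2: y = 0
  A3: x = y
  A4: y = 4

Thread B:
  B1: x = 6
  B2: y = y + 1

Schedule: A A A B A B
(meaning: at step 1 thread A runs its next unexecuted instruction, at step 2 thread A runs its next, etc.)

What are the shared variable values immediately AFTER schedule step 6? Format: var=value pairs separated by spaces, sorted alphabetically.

Step 1: thread A executes A1 (x = x - 1). Shared: x=1 y=5. PCs: A@1 B@0
Step 2: thread A executes A2 (y = 0). Shared: x=1 y=0. PCs: A@2 B@0
Step 3: thread A executes A3 (x = y). Shared: x=0 y=0. PCs: A@3 B@0
Step 4: thread B executes B1 (x = 6). Shared: x=6 y=0. PCs: A@3 B@1
Step 5: thread A executes A4 (y = 4). Shared: x=6 y=4. PCs: A@4 B@1
Step 6: thread B executes B2 (y = y + 1). Shared: x=6 y=5. PCs: A@4 B@2

Answer: x=6 y=5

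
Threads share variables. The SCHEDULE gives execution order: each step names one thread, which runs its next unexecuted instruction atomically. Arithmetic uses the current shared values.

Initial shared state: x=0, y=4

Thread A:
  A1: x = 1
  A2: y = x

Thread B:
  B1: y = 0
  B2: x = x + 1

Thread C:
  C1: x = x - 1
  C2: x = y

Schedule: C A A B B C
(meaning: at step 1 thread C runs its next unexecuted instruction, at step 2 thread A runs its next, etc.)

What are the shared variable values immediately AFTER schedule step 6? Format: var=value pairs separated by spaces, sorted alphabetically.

Answer: x=0 y=0

Derivation:
Step 1: thread C executes C1 (x = x - 1). Shared: x=-1 y=4. PCs: A@0 B@0 C@1
Step 2: thread A executes A1 (x = 1). Shared: x=1 y=4. PCs: A@1 B@0 C@1
Step 3: thread A executes A2 (y = x). Shared: x=1 y=1. PCs: A@2 B@0 C@1
Step 4: thread B executes B1 (y = 0). Shared: x=1 y=0. PCs: A@2 B@1 C@1
Step 5: thread B executes B2 (x = x + 1). Shared: x=2 y=0. PCs: A@2 B@2 C@1
Step 6: thread C executes C2 (x = y). Shared: x=0 y=0. PCs: A@2 B@2 C@2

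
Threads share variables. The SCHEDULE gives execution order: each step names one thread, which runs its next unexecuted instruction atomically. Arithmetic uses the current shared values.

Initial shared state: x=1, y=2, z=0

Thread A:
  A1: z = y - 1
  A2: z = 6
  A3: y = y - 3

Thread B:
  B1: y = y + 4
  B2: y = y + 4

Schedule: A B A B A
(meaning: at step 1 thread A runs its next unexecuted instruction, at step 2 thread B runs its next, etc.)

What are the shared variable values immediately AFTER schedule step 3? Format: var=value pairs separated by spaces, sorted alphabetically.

Answer: x=1 y=6 z=6

Derivation:
Step 1: thread A executes A1 (z = y - 1). Shared: x=1 y=2 z=1. PCs: A@1 B@0
Step 2: thread B executes B1 (y = y + 4). Shared: x=1 y=6 z=1. PCs: A@1 B@1
Step 3: thread A executes A2 (z = 6). Shared: x=1 y=6 z=6. PCs: A@2 B@1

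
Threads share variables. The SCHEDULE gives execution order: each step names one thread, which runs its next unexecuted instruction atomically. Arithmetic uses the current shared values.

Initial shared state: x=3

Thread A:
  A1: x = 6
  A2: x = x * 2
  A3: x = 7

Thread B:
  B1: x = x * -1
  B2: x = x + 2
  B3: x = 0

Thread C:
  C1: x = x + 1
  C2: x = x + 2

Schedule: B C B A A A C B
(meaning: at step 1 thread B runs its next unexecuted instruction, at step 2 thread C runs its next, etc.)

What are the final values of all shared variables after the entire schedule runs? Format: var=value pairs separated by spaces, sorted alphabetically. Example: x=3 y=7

Answer: x=0

Derivation:
Step 1: thread B executes B1 (x = x * -1). Shared: x=-3. PCs: A@0 B@1 C@0
Step 2: thread C executes C1 (x = x + 1). Shared: x=-2. PCs: A@0 B@1 C@1
Step 3: thread B executes B2 (x = x + 2). Shared: x=0. PCs: A@0 B@2 C@1
Step 4: thread A executes A1 (x = 6). Shared: x=6. PCs: A@1 B@2 C@1
Step 5: thread A executes A2 (x = x * 2). Shared: x=12. PCs: A@2 B@2 C@1
Step 6: thread A executes A3 (x = 7). Shared: x=7. PCs: A@3 B@2 C@1
Step 7: thread C executes C2 (x = x + 2). Shared: x=9. PCs: A@3 B@2 C@2
Step 8: thread B executes B3 (x = 0). Shared: x=0. PCs: A@3 B@3 C@2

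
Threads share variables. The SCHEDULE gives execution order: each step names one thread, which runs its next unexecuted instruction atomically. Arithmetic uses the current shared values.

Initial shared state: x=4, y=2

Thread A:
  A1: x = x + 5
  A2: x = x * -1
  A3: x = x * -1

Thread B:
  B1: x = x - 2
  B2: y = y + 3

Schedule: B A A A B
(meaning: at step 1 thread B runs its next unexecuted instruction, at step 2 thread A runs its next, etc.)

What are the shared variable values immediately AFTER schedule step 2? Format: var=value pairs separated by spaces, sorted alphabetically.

Step 1: thread B executes B1 (x = x - 2). Shared: x=2 y=2. PCs: A@0 B@1
Step 2: thread A executes A1 (x = x + 5). Shared: x=7 y=2. PCs: A@1 B@1

Answer: x=7 y=2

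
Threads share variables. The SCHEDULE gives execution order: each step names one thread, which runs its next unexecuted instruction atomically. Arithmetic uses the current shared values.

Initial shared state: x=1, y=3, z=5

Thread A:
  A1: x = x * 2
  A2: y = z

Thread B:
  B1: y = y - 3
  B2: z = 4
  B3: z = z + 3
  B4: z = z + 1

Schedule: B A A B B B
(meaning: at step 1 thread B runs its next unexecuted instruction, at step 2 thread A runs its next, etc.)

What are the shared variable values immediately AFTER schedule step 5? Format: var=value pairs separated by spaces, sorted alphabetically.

Answer: x=2 y=5 z=7

Derivation:
Step 1: thread B executes B1 (y = y - 3). Shared: x=1 y=0 z=5. PCs: A@0 B@1
Step 2: thread A executes A1 (x = x * 2). Shared: x=2 y=0 z=5. PCs: A@1 B@1
Step 3: thread A executes A2 (y = z). Shared: x=2 y=5 z=5. PCs: A@2 B@1
Step 4: thread B executes B2 (z = 4). Shared: x=2 y=5 z=4. PCs: A@2 B@2
Step 5: thread B executes B3 (z = z + 3). Shared: x=2 y=5 z=7. PCs: A@2 B@3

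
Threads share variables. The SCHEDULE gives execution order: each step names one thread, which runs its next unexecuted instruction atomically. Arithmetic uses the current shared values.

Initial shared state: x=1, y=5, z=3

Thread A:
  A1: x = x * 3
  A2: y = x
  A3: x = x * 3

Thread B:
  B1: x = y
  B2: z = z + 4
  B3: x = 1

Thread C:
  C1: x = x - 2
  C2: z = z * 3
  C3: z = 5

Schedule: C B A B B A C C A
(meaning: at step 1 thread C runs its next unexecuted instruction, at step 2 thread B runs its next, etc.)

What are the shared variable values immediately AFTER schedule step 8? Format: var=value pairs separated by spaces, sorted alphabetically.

Answer: x=1 y=1 z=5

Derivation:
Step 1: thread C executes C1 (x = x - 2). Shared: x=-1 y=5 z=3. PCs: A@0 B@0 C@1
Step 2: thread B executes B1 (x = y). Shared: x=5 y=5 z=3. PCs: A@0 B@1 C@1
Step 3: thread A executes A1 (x = x * 3). Shared: x=15 y=5 z=3. PCs: A@1 B@1 C@1
Step 4: thread B executes B2 (z = z + 4). Shared: x=15 y=5 z=7. PCs: A@1 B@2 C@1
Step 5: thread B executes B3 (x = 1). Shared: x=1 y=5 z=7. PCs: A@1 B@3 C@1
Step 6: thread A executes A2 (y = x). Shared: x=1 y=1 z=7. PCs: A@2 B@3 C@1
Step 7: thread C executes C2 (z = z * 3). Shared: x=1 y=1 z=21. PCs: A@2 B@3 C@2
Step 8: thread C executes C3 (z = 5). Shared: x=1 y=1 z=5. PCs: A@2 B@3 C@3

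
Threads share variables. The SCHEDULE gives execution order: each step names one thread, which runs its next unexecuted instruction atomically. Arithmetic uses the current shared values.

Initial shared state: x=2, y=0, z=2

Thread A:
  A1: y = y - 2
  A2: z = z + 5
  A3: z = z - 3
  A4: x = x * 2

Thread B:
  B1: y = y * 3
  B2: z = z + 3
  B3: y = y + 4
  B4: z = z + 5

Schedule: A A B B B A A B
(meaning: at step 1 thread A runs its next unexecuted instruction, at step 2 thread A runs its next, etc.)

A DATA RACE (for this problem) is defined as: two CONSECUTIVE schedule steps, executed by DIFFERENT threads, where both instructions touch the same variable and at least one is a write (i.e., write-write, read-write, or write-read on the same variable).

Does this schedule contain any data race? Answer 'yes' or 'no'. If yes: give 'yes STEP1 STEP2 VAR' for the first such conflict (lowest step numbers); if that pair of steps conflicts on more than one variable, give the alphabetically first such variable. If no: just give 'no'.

Answer: no

Derivation:
Steps 1,2: same thread (A). No race.
Steps 2,3: A(r=z,w=z) vs B(r=y,w=y). No conflict.
Steps 3,4: same thread (B). No race.
Steps 4,5: same thread (B). No race.
Steps 5,6: B(r=y,w=y) vs A(r=z,w=z). No conflict.
Steps 6,7: same thread (A). No race.
Steps 7,8: A(r=x,w=x) vs B(r=z,w=z). No conflict.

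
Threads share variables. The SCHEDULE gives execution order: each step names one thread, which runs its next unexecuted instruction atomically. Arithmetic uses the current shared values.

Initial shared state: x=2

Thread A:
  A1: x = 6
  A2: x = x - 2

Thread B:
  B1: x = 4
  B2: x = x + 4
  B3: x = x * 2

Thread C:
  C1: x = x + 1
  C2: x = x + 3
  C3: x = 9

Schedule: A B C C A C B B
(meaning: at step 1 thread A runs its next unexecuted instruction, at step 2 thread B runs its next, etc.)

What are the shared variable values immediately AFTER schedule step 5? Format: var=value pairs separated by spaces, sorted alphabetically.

Answer: x=6

Derivation:
Step 1: thread A executes A1 (x = 6). Shared: x=6. PCs: A@1 B@0 C@0
Step 2: thread B executes B1 (x = 4). Shared: x=4. PCs: A@1 B@1 C@0
Step 3: thread C executes C1 (x = x + 1). Shared: x=5. PCs: A@1 B@1 C@1
Step 4: thread C executes C2 (x = x + 3). Shared: x=8. PCs: A@1 B@1 C@2
Step 5: thread A executes A2 (x = x - 2). Shared: x=6. PCs: A@2 B@1 C@2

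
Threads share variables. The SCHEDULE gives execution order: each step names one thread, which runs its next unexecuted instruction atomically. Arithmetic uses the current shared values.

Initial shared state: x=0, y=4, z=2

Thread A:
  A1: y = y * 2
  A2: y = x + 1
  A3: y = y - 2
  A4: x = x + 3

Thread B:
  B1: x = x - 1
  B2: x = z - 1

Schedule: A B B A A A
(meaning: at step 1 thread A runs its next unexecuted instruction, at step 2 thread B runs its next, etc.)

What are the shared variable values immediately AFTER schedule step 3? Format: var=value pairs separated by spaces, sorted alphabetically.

Answer: x=1 y=8 z=2

Derivation:
Step 1: thread A executes A1 (y = y * 2). Shared: x=0 y=8 z=2. PCs: A@1 B@0
Step 2: thread B executes B1 (x = x - 1). Shared: x=-1 y=8 z=2. PCs: A@1 B@1
Step 3: thread B executes B2 (x = z - 1). Shared: x=1 y=8 z=2. PCs: A@1 B@2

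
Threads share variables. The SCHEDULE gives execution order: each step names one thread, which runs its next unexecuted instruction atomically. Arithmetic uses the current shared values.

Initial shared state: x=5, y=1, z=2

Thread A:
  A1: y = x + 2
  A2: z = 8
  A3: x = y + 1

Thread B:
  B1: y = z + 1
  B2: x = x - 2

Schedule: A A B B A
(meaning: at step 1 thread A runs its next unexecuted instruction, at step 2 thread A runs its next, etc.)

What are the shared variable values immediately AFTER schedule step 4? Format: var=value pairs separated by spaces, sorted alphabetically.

Answer: x=3 y=9 z=8

Derivation:
Step 1: thread A executes A1 (y = x + 2). Shared: x=5 y=7 z=2. PCs: A@1 B@0
Step 2: thread A executes A2 (z = 8). Shared: x=5 y=7 z=8. PCs: A@2 B@0
Step 3: thread B executes B1 (y = z + 1). Shared: x=5 y=9 z=8. PCs: A@2 B@1
Step 4: thread B executes B2 (x = x - 2). Shared: x=3 y=9 z=8. PCs: A@2 B@2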